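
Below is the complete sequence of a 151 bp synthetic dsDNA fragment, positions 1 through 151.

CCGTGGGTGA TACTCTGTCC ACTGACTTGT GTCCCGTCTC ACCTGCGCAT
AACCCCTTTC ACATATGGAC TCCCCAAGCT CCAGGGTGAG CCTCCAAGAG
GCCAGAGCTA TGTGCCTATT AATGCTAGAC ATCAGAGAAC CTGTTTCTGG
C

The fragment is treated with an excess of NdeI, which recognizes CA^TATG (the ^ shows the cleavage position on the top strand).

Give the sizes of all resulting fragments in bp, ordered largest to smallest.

88, 63 bp

The NdeI site (CATATG) starts at position 62.
NdeI cuts after base 2 of each site, so after position 63.
Linear molecule, 1 cut → 2 fragments:
  1–63 → 63 bp
  64–151 → 88 bp
Sorted largest to smallest: 88, 63 bp.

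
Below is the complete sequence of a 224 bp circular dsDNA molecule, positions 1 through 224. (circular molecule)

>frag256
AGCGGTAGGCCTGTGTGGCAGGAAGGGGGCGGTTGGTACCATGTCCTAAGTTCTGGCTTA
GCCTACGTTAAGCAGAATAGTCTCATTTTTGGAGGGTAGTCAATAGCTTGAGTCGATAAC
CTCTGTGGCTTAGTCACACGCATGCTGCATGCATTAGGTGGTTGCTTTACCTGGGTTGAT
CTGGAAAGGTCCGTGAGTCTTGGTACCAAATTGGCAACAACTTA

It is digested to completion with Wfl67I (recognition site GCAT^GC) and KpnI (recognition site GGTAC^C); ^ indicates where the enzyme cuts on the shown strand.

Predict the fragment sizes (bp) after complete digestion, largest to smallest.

Wfl67I sites (GCATGC) start at positions 140, 147.
Wfl67I cuts after base 4 of each site, so after positions 143, 150.
KpnI sites (GGTACC) start at positions 35, 202.
KpnI cuts after base 5 of each site (before the last base), so after positions 39, 206.
Combined cut positions: 39, 143, 150, 206.
Circular molecule, 4 cuts → 4 fragments:
  40–143 → 104 bp
  144–150 → 7 bp
  151–206 → 56 bp
  207–224 then 1–39 → 18 + 39 = 57 bp
Sorted largest to smallest: 104, 57, 56, 7 bp.

104, 57, 56, 7 bp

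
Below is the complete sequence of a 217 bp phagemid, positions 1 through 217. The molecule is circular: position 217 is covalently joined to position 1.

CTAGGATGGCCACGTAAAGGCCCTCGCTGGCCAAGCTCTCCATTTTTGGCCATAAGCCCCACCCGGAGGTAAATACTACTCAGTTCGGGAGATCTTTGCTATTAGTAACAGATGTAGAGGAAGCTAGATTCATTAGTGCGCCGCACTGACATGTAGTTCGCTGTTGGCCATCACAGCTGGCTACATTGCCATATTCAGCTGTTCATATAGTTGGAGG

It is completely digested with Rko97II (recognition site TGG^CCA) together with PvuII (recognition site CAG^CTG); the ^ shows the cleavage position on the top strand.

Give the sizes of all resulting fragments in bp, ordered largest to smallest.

Rko97II sites (TGGCCA) start at positions 7, 28, 47, 165.
Rko97II cuts after base 3 of each site, so after positions 9, 30, 49, 167.
PvuII sites (CAGCTG) start at positions 174, 196.
PvuII cuts after base 3 of each site, so after positions 176, 198.
Combined cut positions: 9, 30, 49, 167, 176, 198.
Circular molecule, 6 cuts → 6 fragments:
  10–30 → 21 bp
  31–49 → 19 bp
  50–167 → 118 bp
  168–176 → 9 bp
  177–198 → 22 bp
  199–217 then 1–9 → 19 + 9 = 28 bp
Sorted largest to smallest: 118, 28, 22, 21, 19, 9 bp.

118, 28, 22, 21, 19, 9 bp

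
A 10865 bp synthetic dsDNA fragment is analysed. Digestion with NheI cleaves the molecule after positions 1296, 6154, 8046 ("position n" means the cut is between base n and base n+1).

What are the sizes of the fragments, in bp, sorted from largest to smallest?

4858, 2819, 1892, 1296 bp

Linear molecule, 3 cuts → 4 fragments:
  1296 − 0 = 1296 bp
  6154 − 1296 = 4858 bp
  8046 − 6154 = 1892 bp
  10865 − 8046 = 2819 bp
Sorted largest to smallest: 4858, 2819, 1892, 1296 bp.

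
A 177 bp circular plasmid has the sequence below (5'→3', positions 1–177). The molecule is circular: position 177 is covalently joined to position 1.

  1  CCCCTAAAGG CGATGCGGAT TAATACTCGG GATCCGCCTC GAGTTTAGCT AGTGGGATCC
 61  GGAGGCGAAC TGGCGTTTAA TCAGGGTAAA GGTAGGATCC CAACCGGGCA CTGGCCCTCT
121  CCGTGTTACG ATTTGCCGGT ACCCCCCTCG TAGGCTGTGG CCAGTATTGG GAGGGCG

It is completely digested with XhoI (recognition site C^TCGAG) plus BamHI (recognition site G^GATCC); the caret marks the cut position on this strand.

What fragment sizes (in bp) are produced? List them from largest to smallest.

112, 40, 17, 8 bp

The XhoI site (CTCGAG) starts at position 38.
XhoI cuts after the first base of each site, so after position 38.
BamHI sites (GGATCC) start at positions 30, 55, 95.
BamHI cuts after the first base of each site, so after positions 30, 55, 95.
Combined cut positions: 30, 38, 55, 95.
Circular molecule, 4 cuts → 4 fragments:
  31–38 → 8 bp
  39–55 → 17 bp
  56–95 → 40 bp
  96–177 then 1–30 → 82 + 30 = 112 bp
Sorted largest to smallest: 112, 40, 17, 8 bp.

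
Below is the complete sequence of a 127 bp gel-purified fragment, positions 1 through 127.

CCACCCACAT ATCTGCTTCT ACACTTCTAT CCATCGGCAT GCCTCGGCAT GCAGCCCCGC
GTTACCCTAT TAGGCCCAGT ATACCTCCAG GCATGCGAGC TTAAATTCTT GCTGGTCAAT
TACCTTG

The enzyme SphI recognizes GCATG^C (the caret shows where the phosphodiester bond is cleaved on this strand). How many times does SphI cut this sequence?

3

GCATGC occurs starting at positions 37, 47, 91.
SphI cuts at 3 sites.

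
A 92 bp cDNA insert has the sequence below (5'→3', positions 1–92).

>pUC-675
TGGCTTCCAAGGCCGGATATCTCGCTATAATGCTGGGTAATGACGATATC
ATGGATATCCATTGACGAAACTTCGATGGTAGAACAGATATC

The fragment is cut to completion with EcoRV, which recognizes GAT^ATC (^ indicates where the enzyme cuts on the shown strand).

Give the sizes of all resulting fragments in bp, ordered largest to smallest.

33, 29, 18, 9, 3 bp

EcoRV sites (GATATC) start at positions 16, 45, 54, 87.
EcoRV cuts after base 3 of each site, so after positions 18, 47, 56, 89.
Linear molecule, 4 cuts → 5 fragments:
  1–18 → 18 bp
  19–47 → 29 bp
  48–56 → 9 bp
  57–89 → 33 bp
  90–92 → 3 bp
Sorted largest to smallest: 33, 29, 18, 9, 3 bp.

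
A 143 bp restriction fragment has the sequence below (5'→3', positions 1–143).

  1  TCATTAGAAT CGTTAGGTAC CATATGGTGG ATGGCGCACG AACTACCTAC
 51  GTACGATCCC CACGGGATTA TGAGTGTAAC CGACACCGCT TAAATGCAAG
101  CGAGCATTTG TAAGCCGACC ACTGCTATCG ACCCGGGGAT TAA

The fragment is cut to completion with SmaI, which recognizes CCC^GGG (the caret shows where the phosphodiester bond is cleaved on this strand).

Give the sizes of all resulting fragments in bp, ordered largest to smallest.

The SmaI site (CCCGGG) starts at position 132.
SmaI cuts after base 3 of each site, so after position 134.
Linear molecule, 1 cut → 2 fragments:
  1–134 → 134 bp
  135–143 → 9 bp
Sorted largest to smallest: 134, 9 bp.

134, 9 bp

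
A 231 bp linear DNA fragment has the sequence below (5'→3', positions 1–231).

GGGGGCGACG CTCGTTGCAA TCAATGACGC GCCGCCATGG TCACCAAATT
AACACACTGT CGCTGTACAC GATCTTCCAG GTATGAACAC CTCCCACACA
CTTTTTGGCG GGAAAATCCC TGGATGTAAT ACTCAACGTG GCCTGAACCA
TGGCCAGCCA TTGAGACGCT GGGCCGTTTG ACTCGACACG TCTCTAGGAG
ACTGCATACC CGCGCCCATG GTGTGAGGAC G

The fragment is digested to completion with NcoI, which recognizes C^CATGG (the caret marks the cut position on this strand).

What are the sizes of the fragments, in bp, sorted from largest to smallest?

113, 68, 35, 15 bp

NcoI sites (CCATGG) start at positions 35, 148, 216.
NcoI cuts after the first base of each site, so after positions 35, 148, 216.
Linear molecule, 3 cuts → 4 fragments:
  1–35 → 35 bp
  36–148 → 113 bp
  149–216 → 68 bp
  217–231 → 15 bp
Sorted largest to smallest: 113, 68, 35, 15 bp.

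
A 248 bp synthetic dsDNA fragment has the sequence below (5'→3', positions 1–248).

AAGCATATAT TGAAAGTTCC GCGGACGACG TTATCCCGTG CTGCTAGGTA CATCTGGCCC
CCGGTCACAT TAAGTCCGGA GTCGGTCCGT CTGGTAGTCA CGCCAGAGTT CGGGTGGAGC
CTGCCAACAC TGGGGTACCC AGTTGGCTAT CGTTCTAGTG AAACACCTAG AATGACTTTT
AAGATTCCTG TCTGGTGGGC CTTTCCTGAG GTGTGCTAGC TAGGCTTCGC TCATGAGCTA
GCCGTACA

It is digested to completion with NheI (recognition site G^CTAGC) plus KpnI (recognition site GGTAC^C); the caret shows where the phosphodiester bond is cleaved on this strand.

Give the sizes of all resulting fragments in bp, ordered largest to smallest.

138, 77, 22, 11 bp

NheI sites (GCTAGC) start at positions 215, 237.
NheI cuts after the first base of each site, so after positions 215, 237.
The KpnI site (GGTACC) starts at position 134.
KpnI cuts after base 5 of each site (before the last base), so after position 138.
Combined cut positions: 138, 215, 237.
Linear molecule, 3 cuts → 4 fragments:
  1–138 → 138 bp
  139–215 → 77 bp
  216–237 → 22 bp
  238–248 → 11 bp
Sorted largest to smallest: 138, 77, 22, 11 bp.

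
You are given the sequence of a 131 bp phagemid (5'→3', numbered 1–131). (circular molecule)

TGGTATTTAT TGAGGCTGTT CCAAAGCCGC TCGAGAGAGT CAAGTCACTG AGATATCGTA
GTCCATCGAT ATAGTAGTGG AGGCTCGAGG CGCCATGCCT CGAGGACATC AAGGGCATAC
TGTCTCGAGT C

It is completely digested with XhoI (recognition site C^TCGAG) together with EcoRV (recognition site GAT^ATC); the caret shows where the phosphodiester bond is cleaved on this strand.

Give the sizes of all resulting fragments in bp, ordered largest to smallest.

XhoI sites (CTCGAG) start at positions 30, 84, 99, 124.
XhoI cuts after the first base of each site, so after positions 30, 84, 99, 124.
The EcoRV site (GATATC) starts at position 52.
EcoRV cuts after base 3 of each site, so after position 54.
Combined cut positions: 30, 54, 84, 99, 124.
Circular molecule, 5 cuts → 5 fragments:
  31–54 → 24 bp
  55–84 → 30 bp
  85–99 → 15 bp
  100–124 → 25 bp
  125–131 then 1–30 → 7 + 30 = 37 bp
Sorted largest to smallest: 37, 30, 25, 24, 15 bp.

37, 30, 25, 24, 15 bp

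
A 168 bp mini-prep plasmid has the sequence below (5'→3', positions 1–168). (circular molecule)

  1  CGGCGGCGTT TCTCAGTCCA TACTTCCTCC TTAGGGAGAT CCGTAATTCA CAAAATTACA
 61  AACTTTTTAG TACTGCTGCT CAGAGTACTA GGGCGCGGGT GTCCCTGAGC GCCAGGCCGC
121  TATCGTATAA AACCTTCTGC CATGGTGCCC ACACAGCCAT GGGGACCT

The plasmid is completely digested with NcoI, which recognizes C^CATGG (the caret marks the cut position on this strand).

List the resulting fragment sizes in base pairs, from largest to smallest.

151, 17 bp

NcoI sites (CCATGG) start at positions 140, 157.
NcoI cuts after the first base of each site, so after positions 140, 157.
Circular molecule, 2 cuts → 2 fragments:
  141–157 → 17 bp
  158–168 then 1–140 → 11 + 140 = 151 bp
Sorted largest to smallest: 151, 17 bp.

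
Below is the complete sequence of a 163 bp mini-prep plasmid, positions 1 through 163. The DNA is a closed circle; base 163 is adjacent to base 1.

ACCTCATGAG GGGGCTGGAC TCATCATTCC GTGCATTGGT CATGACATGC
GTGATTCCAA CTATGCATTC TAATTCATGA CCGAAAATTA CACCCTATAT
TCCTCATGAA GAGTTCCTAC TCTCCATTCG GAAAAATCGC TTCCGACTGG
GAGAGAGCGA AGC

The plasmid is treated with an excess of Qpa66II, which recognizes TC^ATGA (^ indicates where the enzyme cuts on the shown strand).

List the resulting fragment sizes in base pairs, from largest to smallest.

Qpa66II sites (TCATGA) start at positions 4, 40, 75, 104.
Qpa66II cuts after base 2 of each site, so after positions 5, 41, 76, 105.
Circular molecule, 4 cuts → 4 fragments:
  6–41 → 36 bp
  42–76 → 35 bp
  77–105 → 29 bp
  106–163 then 1–5 → 58 + 5 = 63 bp
Sorted largest to smallest: 63, 36, 35, 29 bp.

63, 36, 35, 29 bp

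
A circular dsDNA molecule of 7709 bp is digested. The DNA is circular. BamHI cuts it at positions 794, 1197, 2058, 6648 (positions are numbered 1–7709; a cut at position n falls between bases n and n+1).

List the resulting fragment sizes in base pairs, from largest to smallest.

4590, 1855, 861, 403 bp

Circular molecule, 4 cuts → 4 fragments:
  1197 − 794 = 403 bp
  2058 − 1197 = 861 bp
  6648 − 2058 = 4590 bp
  wrap: 7709 − 6648 + 794 = 1855 bp
Sorted largest to smallest: 4590, 1855, 861, 403 bp.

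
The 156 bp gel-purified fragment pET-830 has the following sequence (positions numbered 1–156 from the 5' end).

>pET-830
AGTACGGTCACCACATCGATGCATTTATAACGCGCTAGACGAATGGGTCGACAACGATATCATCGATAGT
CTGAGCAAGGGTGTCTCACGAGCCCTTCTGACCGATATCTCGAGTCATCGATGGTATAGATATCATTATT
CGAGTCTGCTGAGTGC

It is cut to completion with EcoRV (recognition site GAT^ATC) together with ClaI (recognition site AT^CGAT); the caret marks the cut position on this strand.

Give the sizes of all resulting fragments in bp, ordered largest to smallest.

43, 42, 25, 16, 13, 12, 5 bp

EcoRV sites (GATATC) start at positions 56, 104, 129.
EcoRV cuts after base 3 of each site, so after positions 58, 106, 131.
ClaI sites (ATCGAT) start at positions 15, 62, 117.
ClaI cuts after base 2 of each site, so after positions 16, 63, 118.
Combined cut positions: 16, 58, 63, 106, 118, 131.
Linear molecule, 6 cuts → 7 fragments:
  1–16 → 16 bp
  17–58 → 42 bp
  59–63 → 5 bp
  64–106 → 43 bp
  107–118 → 12 bp
  119–131 → 13 bp
  132–156 → 25 bp
Sorted largest to smallest: 43, 42, 25, 16, 13, 12, 5 bp.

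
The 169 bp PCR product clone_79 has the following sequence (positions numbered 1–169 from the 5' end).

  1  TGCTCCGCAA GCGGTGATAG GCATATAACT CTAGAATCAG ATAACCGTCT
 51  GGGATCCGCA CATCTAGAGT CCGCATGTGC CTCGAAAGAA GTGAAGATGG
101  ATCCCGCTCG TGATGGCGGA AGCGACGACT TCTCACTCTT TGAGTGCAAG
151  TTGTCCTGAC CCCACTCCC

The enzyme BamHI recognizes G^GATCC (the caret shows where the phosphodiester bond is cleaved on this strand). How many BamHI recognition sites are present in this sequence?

2

GGATCC occurs starting at positions 52, 99.
BamHI cuts at 2 sites.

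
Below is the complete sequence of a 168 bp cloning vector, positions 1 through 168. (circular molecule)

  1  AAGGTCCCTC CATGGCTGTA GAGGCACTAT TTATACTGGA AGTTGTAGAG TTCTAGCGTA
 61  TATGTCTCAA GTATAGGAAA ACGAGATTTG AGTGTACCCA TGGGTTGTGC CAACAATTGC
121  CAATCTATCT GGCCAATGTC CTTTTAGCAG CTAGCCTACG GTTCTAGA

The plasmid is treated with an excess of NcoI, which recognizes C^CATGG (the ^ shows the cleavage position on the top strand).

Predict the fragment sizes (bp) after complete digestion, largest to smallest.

NcoI sites (CCATGG) start at positions 10, 98.
NcoI cuts after the first base of each site, so after positions 10, 98.
Circular molecule, 2 cuts → 2 fragments:
  11–98 → 88 bp
  99–168 then 1–10 → 70 + 10 = 80 bp
Sorted largest to smallest: 88, 80 bp.

88, 80 bp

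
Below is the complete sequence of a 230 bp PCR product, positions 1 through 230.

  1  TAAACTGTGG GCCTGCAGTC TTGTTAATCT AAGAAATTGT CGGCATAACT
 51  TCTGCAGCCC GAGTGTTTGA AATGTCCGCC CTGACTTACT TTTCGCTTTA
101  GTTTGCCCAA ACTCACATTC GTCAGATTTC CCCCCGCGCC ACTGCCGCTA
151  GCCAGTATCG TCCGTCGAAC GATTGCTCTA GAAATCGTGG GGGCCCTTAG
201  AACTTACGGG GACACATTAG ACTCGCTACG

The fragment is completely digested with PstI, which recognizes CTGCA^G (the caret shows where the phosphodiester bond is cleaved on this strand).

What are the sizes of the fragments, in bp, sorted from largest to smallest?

PstI sites (CTGCAG) start at positions 13, 52.
PstI cuts after base 5 of each site (before the last base), so after positions 17, 56.
Linear molecule, 2 cuts → 3 fragments:
  1–17 → 17 bp
  18–56 → 39 bp
  57–230 → 174 bp
Sorted largest to smallest: 174, 39, 17 bp.

174, 39, 17 bp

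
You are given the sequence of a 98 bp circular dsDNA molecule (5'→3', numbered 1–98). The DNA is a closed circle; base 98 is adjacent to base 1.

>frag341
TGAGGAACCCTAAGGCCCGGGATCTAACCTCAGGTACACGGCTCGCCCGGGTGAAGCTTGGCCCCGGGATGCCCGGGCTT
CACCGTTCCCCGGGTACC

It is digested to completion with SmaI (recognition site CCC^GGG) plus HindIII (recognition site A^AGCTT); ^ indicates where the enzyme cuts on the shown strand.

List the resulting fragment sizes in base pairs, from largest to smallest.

SmaI sites (CCCGGG) start at positions 16, 46, 63, 72, 89.
SmaI cuts after base 3 of each site, so after positions 18, 48, 65, 74, 91.
The HindIII site (AAGCTT) starts at position 54.
HindIII cuts after the first base of each site, so after position 54.
Combined cut positions: 18, 48, 54, 65, 74, 91.
Circular molecule, 6 cuts → 6 fragments:
  19–48 → 30 bp
  49–54 → 6 bp
  55–65 → 11 bp
  66–74 → 9 bp
  75–91 → 17 bp
  92–98 then 1–18 → 7 + 18 = 25 bp
Sorted largest to smallest: 30, 25, 17, 11, 9, 6 bp.

30, 25, 17, 11, 9, 6 bp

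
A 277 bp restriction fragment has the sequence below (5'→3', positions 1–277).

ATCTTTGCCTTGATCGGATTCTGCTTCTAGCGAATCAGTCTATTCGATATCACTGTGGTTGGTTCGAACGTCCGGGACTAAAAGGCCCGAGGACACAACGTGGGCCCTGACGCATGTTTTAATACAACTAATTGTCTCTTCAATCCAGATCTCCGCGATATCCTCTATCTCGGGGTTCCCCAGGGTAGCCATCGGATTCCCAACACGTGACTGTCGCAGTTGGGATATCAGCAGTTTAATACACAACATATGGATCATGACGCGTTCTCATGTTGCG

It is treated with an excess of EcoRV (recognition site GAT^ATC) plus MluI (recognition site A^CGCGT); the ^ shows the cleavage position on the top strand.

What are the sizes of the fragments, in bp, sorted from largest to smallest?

111, 67, 48, 34, 17 bp

EcoRV sites (GATATC) start at positions 46, 157, 224.
EcoRV cuts after base 3 of each site, so after positions 48, 159, 226.
The MluI site (ACGCGT) starts at position 260.
MluI cuts after the first base of each site, so after position 260.
Combined cut positions: 48, 159, 226, 260.
Linear molecule, 4 cuts → 5 fragments:
  1–48 → 48 bp
  49–159 → 111 bp
  160–226 → 67 bp
  227–260 → 34 bp
  261–277 → 17 bp
Sorted largest to smallest: 111, 67, 48, 34, 17 bp.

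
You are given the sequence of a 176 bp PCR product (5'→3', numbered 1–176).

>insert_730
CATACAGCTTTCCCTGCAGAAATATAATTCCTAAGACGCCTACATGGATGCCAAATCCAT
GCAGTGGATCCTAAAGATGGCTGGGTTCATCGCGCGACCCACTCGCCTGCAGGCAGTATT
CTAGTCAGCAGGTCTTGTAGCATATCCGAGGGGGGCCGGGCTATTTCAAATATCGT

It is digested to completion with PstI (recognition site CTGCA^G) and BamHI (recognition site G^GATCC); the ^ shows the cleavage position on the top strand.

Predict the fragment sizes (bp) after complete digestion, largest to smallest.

65, 48, 45, 18 bp

PstI sites (CTGCAG) start at positions 14, 107.
PstI cuts after base 5 of each site (before the last base), so after positions 18, 111.
The BamHI site (GGATCC) starts at position 66.
BamHI cuts after the first base of each site, so after position 66.
Combined cut positions: 18, 66, 111.
Linear molecule, 3 cuts → 4 fragments:
  1–18 → 18 bp
  19–66 → 48 bp
  67–111 → 45 bp
  112–176 → 65 bp
Sorted largest to smallest: 65, 48, 45, 18 bp.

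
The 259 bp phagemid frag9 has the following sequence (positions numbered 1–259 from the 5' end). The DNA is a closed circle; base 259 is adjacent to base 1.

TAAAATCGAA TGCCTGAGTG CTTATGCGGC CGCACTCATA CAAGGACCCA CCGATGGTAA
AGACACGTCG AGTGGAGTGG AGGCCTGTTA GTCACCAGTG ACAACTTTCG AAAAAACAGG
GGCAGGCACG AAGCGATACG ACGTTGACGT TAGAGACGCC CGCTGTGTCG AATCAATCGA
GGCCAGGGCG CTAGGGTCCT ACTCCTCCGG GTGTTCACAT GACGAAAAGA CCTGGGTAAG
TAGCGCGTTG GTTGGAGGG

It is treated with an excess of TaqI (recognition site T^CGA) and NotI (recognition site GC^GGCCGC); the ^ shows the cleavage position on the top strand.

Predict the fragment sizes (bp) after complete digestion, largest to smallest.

88, 60, 41, 40, 21, 9 bp

TaqI sites (TCGA) start at positions 6, 68, 108, 168, 177.
TaqI cuts after the first base of each site, so after positions 6, 68, 108, 168, 177.
The NotI site (GCGGCCGC) starts at position 26.
NotI cuts after base 2 of each site, so after position 27.
Combined cut positions: 6, 27, 68, 108, 168, 177.
Circular molecule, 6 cuts → 6 fragments:
  7–27 → 21 bp
  28–68 → 41 bp
  69–108 → 40 bp
  109–168 → 60 bp
  169–177 → 9 bp
  178–259 then 1–6 → 82 + 6 = 88 bp
Sorted largest to smallest: 88, 60, 41, 40, 21, 9 bp.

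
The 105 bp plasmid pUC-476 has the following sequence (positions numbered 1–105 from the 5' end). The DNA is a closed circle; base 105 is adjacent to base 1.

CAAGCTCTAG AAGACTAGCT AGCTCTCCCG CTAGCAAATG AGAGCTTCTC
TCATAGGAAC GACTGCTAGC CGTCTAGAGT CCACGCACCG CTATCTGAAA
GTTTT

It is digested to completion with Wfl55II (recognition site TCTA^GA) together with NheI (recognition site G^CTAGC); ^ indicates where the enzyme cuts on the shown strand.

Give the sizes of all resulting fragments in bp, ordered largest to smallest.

Wfl55II sites (TCTAGA) start at positions 6, 73.
Wfl55II cuts after base 4 of each site, so after positions 9, 76.
NheI sites (GCTAGC) start at positions 18, 30, 65.
NheI cuts after the first base of each site, so after positions 18, 30, 65.
Combined cut positions: 9, 18, 30, 65, 76.
Circular molecule, 5 cuts → 5 fragments:
  10–18 → 9 bp
  19–30 → 12 bp
  31–65 → 35 bp
  66–76 → 11 bp
  77–105 then 1–9 → 29 + 9 = 38 bp
Sorted largest to smallest: 38, 35, 12, 11, 9 bp.

38, 35, 12, 11, 9 bp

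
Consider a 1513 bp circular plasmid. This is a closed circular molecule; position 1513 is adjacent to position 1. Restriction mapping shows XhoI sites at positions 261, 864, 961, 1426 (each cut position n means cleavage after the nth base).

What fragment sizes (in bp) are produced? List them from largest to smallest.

603, 465, 348, 97 bp

Circular molecule, 4 cuts → 4 fragments:
  864 − 261 = 603 bp
  961 − 864 = 97 bp
  1426 − 961 = 465 bp
  wrap: 1513 − 1426 + 261 = 348 bp
Sorted largest to smallest: 603, 465, 348, 97 bp.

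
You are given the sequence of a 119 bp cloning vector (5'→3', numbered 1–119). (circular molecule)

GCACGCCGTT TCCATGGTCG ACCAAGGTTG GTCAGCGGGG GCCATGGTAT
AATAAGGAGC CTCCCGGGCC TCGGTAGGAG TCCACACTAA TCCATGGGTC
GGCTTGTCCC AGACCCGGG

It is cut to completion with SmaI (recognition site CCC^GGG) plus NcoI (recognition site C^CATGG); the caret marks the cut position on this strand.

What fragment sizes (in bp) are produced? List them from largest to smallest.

30, 27, 24, 23, 15 bp

SmaI sites (CCCGGG) start at positions 63, 114.
SmaI cuts after base 3 of each site, so after positions 65, 116.
NcoI sites (CCATGG) start at positions 12, 42, 92.
NcoI cuts after the first base of each site, so after positions 12, 42, 92.
Combined cut positions: 12, 42, 65, 92, 116.
Circular molecule, 5 cuts → 5 fragments:
  13–42 → 30 bp
  43–65 → 23 bp
  66–92 → 27 bp
  93–116 → 24 bp
  117–119 then 1–12 → 3 + 12 = 15 bp
Sorted largest to smallest: 30, 27, 24, 23, 15 bp.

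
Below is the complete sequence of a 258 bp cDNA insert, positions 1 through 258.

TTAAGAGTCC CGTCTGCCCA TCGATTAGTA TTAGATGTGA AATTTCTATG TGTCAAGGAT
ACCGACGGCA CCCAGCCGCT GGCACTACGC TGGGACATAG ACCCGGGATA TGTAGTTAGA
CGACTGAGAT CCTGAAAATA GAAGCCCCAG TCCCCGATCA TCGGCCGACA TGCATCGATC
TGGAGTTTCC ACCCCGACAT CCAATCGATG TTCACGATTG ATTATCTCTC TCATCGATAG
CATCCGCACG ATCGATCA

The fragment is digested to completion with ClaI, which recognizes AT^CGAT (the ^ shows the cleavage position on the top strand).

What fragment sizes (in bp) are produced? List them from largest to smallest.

154, 30, 29, 21, 18, 6 bp

ClaI sites (ATCGAT) start at positions 20, 174, 204, 233, 251.
ClaI cuts after base 2 of each site, so after positions 21, 175, 205, 234, 252.
Linear molecule, 5 cuts → 6 fragments:
  1–21 → 21 bp
  22–175 → 154 bp
  176–205 → 30 bp
  206–234 → 29 bp
  235–252 → 18 bp
  253–258 → 6 bp
Sorted largest to smallest: 154, 30, 29, 21, 18, 6 bp.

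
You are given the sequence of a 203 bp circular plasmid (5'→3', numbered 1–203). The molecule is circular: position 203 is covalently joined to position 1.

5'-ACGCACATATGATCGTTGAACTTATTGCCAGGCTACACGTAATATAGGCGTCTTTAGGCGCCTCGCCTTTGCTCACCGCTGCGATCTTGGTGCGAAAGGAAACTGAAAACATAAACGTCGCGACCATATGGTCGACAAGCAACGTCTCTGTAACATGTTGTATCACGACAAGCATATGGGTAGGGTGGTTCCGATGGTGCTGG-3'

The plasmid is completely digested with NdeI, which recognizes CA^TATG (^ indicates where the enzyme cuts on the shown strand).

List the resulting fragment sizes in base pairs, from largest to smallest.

119, 48, 36 bp

NdeI sites (CATATG) start at positions 6, 125, 173.
NdeI cuts after base 2 of each site, so after positions 7, 126, 174.
Circular molecule, 3 cuts → 3 fragments:
  8–126 → 119 bp
  127–174 → 48 bp
  175–203 then 1–7 → 29 + 7 = 36 bp
Sorted largest to smallest: 119, 48, 36 bp.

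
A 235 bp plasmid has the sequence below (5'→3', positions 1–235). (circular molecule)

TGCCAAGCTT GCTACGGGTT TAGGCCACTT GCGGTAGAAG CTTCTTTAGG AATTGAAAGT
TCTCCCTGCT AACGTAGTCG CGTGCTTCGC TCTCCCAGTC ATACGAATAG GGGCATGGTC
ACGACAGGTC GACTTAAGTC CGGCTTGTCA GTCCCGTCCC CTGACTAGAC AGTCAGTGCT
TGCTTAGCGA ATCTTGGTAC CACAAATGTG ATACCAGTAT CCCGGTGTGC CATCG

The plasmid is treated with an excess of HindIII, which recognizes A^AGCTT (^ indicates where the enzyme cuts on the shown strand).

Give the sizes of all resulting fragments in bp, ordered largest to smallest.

202, 33 bp

HindIII sites (AAGCTT) start at positions 5, 38.
HindIII cuts after the first base of each site, so after positions 5, 38.
Circular molecule, 2 cuts → 2 fragments:
  6–38 → 33 bp
  39–235 then 1–5 → 197 + 5 = 202 bp
Sorted largest to smallest: 202, 33 bp.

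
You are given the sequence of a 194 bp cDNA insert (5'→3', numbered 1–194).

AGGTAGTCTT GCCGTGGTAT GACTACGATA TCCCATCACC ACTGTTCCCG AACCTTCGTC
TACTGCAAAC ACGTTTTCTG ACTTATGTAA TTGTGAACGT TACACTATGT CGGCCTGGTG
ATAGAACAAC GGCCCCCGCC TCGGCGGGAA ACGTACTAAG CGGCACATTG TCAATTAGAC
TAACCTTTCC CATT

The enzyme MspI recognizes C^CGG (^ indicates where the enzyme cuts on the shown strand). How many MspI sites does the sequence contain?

0

No occurrence of CCGG is present in the sequence.
MspI does not cut: 0 sites.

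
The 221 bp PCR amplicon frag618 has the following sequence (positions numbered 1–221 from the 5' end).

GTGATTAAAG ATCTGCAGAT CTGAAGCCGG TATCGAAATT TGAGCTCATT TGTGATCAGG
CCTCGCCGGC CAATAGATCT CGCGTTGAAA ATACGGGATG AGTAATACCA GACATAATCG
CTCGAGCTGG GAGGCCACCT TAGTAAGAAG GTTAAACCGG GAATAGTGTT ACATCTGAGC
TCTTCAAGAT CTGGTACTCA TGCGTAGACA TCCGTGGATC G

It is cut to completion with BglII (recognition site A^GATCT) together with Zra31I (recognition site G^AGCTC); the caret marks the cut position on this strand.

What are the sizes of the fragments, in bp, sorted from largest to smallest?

BglII sites (AGATCT) start at positions 9, 17, 75, 187.
BglII cuts after the first base of each site, so after positions 9, 17, 75, 187.
Zra31I sites (GAGCTC) start at positions 42, 177.
Zra31I cuts after the first base of each site, so after positions 42, 177.
Combined cut positions: 9, 17, 42, 75, 177, 187.
Linear molecule, 6 cuts → 7 fragments:
  1–9 → 9 bp
  10–17 → 8 bp
  18–42 → 25 bp
  43–75 → 33 bp
  76–177 → 102 bp
  178–187 → 10 bp
  188–221 → 34 bp
Sorted largest to smallest: 102, 34, 33, 25, 10, 9, 8 bp.

102, 34, 33, 25, 10, 9, 8 bp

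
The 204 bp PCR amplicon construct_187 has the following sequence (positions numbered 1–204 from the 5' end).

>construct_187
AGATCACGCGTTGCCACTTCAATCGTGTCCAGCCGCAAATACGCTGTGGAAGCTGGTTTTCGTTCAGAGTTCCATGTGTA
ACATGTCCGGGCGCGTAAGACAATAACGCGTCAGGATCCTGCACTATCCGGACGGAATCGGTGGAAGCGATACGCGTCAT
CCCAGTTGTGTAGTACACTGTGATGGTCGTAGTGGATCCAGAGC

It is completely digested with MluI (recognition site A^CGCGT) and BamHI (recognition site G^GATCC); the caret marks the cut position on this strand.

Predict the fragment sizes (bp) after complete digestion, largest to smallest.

100, 42, 38, 10, 8, 6 bp

MluI sites (ACGCGT) start at positions 6, 106, 152.
MluI cuts after the first base of each site, so after positions 6, 106, 152.
BamHI sites (GGATCC) start at positions 114, 194.
BamHI cuts after the first base of each site, so after positions 114, 194.
Combined cut positions: 6, 106, 114, 152, 194.
Linear molecule, 5 cuts → 6 fragments:
  1–6 → 6 bp
  7–106 → 100 bp
  107–114 → 8 bp
  115–152 → 38 bp
  153–194 → 42 bp
  195–204 → 10 bp
Sorted largest to smallest: 100, 42, 38, 10, 8, 6 bp.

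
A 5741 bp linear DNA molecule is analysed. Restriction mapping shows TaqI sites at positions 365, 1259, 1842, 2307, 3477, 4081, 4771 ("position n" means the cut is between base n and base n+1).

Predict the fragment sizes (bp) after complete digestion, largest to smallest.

Linear molecule, 7 cuts → 8 fragments:
  365 − 0 = 365 bp
  1259 − 365 = 894 bp
  1842 − 1259 = 583 bp
  2307 − 1842 = 465 bp
  3477 − 2307 = 1170 bp
  4081 − 3477 = 604 bp
  4771 − 4081 = 690 bp
  5741 − 4771 = 970 bp
Sorted largest to smallest: 1170, 970, 894, 690, 604, 583, 465, 365 bp.

1170, 970, 894, 690, 604, 583, 465, 365 bp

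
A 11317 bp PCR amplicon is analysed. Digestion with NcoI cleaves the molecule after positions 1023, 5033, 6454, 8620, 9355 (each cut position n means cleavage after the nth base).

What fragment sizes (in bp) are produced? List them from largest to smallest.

Linear molecule, 5 cuts → 6 fragments:
  1023 − 0 = 1023 bp
  5033 − 1023 = 4010 bp
  6454 − 5033 = 1421 bp
  8620 − 6454 = 2166 bp
  9355 − 8620 = 735 bp
  11317 − 9355 = 1962 bp
Sorted largest to smallest: 4010, 2166, 1962, 1421, 1023, 735 bp.

4010, 2166, 1962, 1421, 1023, 735 bp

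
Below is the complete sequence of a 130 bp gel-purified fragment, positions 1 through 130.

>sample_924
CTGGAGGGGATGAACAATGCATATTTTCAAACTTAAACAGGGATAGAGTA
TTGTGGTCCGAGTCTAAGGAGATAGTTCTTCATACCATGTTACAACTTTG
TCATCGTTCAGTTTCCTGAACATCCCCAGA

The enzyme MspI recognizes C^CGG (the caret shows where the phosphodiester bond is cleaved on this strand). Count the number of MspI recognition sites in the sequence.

0

No occurrence of CCGG is present in the sequence.
MspI does not cut: 0 sites.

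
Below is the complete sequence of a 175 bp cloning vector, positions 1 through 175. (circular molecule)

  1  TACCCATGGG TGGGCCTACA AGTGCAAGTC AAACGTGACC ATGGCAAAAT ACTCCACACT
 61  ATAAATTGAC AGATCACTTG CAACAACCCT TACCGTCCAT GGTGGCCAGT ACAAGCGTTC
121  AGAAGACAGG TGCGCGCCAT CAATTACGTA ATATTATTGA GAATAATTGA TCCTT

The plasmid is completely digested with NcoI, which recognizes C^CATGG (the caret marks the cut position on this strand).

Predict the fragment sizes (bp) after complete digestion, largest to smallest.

82, 58, 35 bp

NcoI sites (CCATGG) start at positions 4, 39, 97.
NcoI cuts after the first base of each site, so after positions 4, 39, 97.
Circular molecule, 3 cuts → 3 fragments:
  5–39 → 35 bp
  40–97 → 58 bp
  98–175 then 1–4 → 78 + 4 = 82 bp
Sorted largest to smallest: 82, 58, 35 bp.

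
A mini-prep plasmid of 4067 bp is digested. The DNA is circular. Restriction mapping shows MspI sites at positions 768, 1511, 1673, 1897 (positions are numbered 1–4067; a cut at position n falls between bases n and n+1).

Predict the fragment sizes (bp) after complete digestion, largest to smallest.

2938, 743, 224, 162 bp

Circular molecule, 4 cuts → 4 fragments:
  1511 − 768 = 743 bp
  1673 − 1511 = 162 bp
  1897 − 1673 = 224 bp
  wrap: 4067 − 1897 + 768 = 2938 bp
Sorted largest to smallest: 2938, 743, 224, 162 bp.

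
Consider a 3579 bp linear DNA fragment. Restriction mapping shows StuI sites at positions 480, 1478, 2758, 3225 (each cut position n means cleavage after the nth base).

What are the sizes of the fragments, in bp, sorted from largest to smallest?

Linear molecule, 4 cuts → 5 fragments:
  480 − 0 = 480 bp
  1478 − 480 = 998 bp
  2758 − 1478 = 1280 bp
  3225 − 2758 = 467 bp
  3579 − 3225 = 354 bp
Sorted largest to smallest: 1280, 998, 480, 467, 354 bp.

1280, 998, 480, 467, 354 bp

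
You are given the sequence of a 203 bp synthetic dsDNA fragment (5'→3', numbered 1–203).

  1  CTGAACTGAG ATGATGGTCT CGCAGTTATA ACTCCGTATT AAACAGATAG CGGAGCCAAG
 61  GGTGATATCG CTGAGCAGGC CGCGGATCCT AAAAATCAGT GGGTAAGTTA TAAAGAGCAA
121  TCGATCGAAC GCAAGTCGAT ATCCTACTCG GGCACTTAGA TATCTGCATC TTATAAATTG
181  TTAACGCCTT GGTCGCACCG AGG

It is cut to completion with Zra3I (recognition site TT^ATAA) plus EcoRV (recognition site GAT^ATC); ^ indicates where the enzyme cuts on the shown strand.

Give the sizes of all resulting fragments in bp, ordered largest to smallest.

Zra3I sites (TTATAA) start at positions 26, 108, 171.
Zra3I cuts after base 2 of each site, so after positions 27, 109, 172.
EcoRV sites (GATATC) start at positions 64, 138, 159.
EcoRV cuts after base 3 of each site, so after positions 66, 140, 161.
Combined cut positions: 27, 66, 109, 140, 161, 172.
Linear molecule, 6 cuts → 7 fragments:
  1–27 → 27 bp
  28–66 → 39 bp
  67–109 → 43 bp
  110–140 → 31 bp
  141–161 → 21 bp
  162–172 → 11 bp
  173–203 → 31 bp
Sorted largest to smallest: 43, 39, 31, 31, 27, 21, 11 bp.

43, 39, 31, 31, 27, 21, 11 bp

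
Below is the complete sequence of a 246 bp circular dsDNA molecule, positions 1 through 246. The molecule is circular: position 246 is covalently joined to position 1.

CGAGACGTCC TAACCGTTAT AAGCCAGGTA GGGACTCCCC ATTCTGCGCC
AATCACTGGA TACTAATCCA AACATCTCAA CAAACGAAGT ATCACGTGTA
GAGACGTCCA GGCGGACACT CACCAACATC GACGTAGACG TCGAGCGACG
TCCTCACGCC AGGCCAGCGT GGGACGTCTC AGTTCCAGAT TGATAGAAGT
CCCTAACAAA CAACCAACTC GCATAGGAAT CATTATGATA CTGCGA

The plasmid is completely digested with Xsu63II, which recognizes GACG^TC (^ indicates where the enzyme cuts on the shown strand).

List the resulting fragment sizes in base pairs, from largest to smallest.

Xsu63II sites (GACGTC) start at positions 4, 103, 137, 147, 173.
Xsu63II cuts after base 4 of each site, so after positions 7, 106, 140, 150, 176.
Circular molecule, 5 cuts → 5 fragments:
  8–106 → 99 bp
  107–140 → 34 bp
  141–150 → 10 bp
  151–176 → 26 bp
  177–246 then 1–7 → 70 + 7 = 77 bp
Sorted largest to smallest: 99, 77, 34, 26, 10 bp.

99, 77, 34, 26, 10 bp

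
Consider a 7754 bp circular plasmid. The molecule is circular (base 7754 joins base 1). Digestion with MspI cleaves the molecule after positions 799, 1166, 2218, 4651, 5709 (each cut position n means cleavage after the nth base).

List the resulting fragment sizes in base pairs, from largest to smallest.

2844, 2433, 1058, 1052, 367 bp

Circular molecule, 5 cuts → 5 fragments:
  1166 − 799 = 367 bp
  2218 − 1166 = 1052 bp
  4651 − 2218 = 2433 bp
  5709 − 4651 = 1058 bp
  wrap: 7754 − 5709 + 799 = 2844 bp
Sorted largest to smallest: 2844, 2433, 1058, 1052, 367 bp.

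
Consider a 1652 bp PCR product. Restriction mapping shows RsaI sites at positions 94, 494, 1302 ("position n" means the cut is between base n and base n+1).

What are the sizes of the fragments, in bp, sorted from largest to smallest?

808, 400, 350, 94 bp

Linear molecule, 3 cuts → 4 fragments:
  94 − 0 = 94 bp
  494 − 94 = 400 bp
  1302 − 494 = 808 bp
  1652 − 1302 = 350 bp
Sorted largest to smallest: 808, 400, 350, 94 bp.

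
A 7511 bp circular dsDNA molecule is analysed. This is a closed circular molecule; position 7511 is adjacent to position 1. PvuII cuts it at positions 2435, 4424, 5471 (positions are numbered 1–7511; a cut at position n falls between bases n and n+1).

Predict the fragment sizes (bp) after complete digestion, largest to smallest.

Circular molecule, 3 cuts → 3 fragments:
  4424 − 2435 = 1989 bp
  5471 − 4424 = 1047 bp
  wrap: 7511 − 5471 + 2435 = 4475 bp
Sorted largest to smallest: 4475, 1989, 1047 bp.

4475, 1989, 1047 bp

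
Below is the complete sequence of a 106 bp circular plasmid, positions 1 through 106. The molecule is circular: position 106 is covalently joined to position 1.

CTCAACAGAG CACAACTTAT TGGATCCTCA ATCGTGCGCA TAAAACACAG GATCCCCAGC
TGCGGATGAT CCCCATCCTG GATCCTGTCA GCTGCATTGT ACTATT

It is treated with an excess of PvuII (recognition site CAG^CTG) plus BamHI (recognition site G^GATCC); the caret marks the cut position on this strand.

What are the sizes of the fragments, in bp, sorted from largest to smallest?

37, 28, 21, 11, 9 bp

PvuII sites (CAGCTG) start at positions 57, 89.
PvuII cuts after base 3 of each site, so after positions 59, 91.
BamHI sites (GGATCC) start at positions 22, 50, 80.
BamHI cuts after the first base of each site, so after positions 22, 50, 80.
Combined cut positions: 22, 50, 59, 80, 91.
Circular molecule, 5 cuts → 5 fragments:
  23–50 → 28 bp
  51–59 → 9 bp
  60–80 → 21 bp
  81–91 → 11 bp
  92–106 then 1–22 → 15 + 22 = 37 bp
Sorted largest to smallest: 37, 28, 21, 11, 9 bp.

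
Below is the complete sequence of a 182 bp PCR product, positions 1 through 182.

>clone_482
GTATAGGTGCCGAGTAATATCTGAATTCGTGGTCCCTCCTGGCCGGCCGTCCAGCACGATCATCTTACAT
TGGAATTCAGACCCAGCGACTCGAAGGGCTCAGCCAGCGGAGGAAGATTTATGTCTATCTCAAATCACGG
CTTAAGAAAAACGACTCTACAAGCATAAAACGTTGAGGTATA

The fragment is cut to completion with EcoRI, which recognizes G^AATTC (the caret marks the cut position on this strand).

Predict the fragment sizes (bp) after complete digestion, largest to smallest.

EcoRI sites (GAATTC) start at positions 23, 73.
EcoRI cuts after the first base of each site, so after positions 23, 73.
Linear molecule, 2 cuts → 3 fragments:
  1–23 → 23 bp
  24–73 → 50 bp
  74–182 → 109 bp
Sorted largest to smallest: 109, 50, 23 bp.

109, 50, 23 bp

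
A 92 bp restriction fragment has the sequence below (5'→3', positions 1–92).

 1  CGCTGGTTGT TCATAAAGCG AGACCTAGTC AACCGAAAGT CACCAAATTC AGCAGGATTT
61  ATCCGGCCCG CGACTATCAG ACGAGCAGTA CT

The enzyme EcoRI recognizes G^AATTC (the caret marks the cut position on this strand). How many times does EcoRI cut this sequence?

No occurrence of GAATTC is present in the sequence.
EcoRI does not cut: 0 sites.

0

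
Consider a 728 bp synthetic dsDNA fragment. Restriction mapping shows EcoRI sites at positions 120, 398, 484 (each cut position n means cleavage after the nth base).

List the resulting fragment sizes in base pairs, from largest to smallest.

Linear molecule, 3 cuts → 4 fragments:
  120 − 0 = 120 bp
  398 − 120 = 278 bp
  484 − 398 = 86 bp
  728 − 484 = 244 bp
Sorted largest to smallest: 278, 244, 120, 86 bp.

278, 244, 120, 86 bp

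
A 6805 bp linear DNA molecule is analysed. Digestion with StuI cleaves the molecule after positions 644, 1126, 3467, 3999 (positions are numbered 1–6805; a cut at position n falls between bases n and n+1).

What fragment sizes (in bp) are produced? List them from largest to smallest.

Linear molecule, 4 cuts → 5 fragments:
  644 − 0 = 644 bp
  1126 − 644 = 482 bp
  3467 − 1126 = 2341 bp
  3999 − 3467 = 532 bp
  6805 − 3999 = 2806 bp
Sorted largest to smallest: 2806, 2341, 644, 532, 482 bp.

2806, 2341, 644, 532, 482 bp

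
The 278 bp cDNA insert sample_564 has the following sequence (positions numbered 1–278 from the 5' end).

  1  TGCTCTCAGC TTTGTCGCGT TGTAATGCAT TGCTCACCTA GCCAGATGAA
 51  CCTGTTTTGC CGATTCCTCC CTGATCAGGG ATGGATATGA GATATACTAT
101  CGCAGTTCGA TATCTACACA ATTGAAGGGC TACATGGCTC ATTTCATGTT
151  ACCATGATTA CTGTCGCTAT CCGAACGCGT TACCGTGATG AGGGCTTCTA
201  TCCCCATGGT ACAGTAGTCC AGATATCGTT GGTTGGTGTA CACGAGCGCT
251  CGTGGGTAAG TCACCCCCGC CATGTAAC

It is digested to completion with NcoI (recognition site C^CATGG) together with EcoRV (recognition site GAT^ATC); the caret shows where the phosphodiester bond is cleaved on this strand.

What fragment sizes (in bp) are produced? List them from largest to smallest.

111, 93, 54, 20 bp

The NcoI site (CCATGG) starts at position 204.
NcoI cuts after the first base of each site, so after position 204.
EcoRV sites (GATATC) start at positions 109, 222.
EcoRV cuts after base 3 of each site, so after positions 111, 224.
Combined cut positions: 111, 204, 224.
Linear molecule, 3 cuts → 4 fragments:
  1–111 → 111 bp
  112–204 → 93 bp
  205–224 → 20 bp
  225–278 → 54 bp
Sorted largest to smallest: 111, 93, 54, 20 bp.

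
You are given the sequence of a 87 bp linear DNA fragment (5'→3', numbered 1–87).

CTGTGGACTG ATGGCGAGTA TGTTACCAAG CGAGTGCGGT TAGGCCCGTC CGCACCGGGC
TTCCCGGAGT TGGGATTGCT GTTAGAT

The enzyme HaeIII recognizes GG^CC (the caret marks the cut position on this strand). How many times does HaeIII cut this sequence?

GGCC occurs starting at position 43.
HaeIII cuts at 1 site.

1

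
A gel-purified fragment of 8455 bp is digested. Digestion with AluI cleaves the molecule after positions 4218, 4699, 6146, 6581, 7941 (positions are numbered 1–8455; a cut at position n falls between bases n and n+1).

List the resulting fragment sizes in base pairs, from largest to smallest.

4218, 1447, 1360, 514, 481, 435 bp

Linear molecule, 5 cuts → 6 fragments:
  4218 − 0 = 4218 bp
  4699 − 4218 = 481 bp
  6146 − 4699 = 1447 bp
  6581 − 6146 = 435 bp
  7941 − 6581 = 1360 bp
  8455 − 7941 = 514 bp
Sorted largest to smallest: 4218, 1447, 1360, 514, 481, 435 bp.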